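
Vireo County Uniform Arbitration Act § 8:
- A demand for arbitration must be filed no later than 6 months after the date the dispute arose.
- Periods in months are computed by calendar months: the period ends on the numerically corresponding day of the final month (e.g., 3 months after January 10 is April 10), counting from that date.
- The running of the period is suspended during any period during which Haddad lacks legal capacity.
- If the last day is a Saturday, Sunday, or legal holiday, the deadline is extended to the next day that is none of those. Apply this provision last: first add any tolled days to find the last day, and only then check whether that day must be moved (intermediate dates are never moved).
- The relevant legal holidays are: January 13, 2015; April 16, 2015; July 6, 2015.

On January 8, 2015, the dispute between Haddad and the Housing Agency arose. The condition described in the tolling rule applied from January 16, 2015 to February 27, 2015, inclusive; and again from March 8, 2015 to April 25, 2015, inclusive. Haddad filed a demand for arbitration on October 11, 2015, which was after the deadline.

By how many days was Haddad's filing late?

6 months after January 8, 2015 is July 8, 2015.
From January 16, 2015 through February 27, 2015 inclusive is 43 days; tolling adds 43 days: July 8, 2015 + 43 days = August 20, 2015.
From March 8, 2015 through April 25, 2015 inclusive is 49 days; tolling adds 49 days: August 20, 2015 + 49 days = October 8, 2015.
October 8, 2015 is a Thursday and not a legal holiday, so no extension applies.
The deadline is October 8, 2015; from October 8, 2015 to October 11, 2015 is 3 days.

3 days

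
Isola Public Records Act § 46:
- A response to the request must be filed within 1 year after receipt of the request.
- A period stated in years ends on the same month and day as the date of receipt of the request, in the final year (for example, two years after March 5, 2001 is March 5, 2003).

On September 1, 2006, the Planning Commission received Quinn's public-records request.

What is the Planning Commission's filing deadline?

1 year after September 1, 2006 is September 1, 2007.

September 1, 2007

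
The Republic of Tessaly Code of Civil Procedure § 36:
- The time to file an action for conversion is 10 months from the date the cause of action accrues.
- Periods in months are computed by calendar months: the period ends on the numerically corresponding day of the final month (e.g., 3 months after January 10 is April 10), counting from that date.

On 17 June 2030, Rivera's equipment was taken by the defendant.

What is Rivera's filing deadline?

April 17, 2031

10 months after 17 June 2030 is April 17, 2031.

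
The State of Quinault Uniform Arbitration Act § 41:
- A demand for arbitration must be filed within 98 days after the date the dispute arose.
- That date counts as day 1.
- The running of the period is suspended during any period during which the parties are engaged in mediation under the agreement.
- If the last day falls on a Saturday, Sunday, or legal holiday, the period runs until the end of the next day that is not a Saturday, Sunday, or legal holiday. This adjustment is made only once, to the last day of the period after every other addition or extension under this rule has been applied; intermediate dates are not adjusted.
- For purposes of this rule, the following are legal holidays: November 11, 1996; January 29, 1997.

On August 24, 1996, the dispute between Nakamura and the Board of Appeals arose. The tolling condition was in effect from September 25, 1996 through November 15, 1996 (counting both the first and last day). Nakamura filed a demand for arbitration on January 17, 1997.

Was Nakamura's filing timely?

Yes

Counting August 24, 1996 as day 1, day 98 is November 29, 1996.
From September 25, 1996 through November 15, 1996 inclusive is 52 days; tolling adds 52 days: November 29, 1996 + 52 days = January 20, 1997.
January 20, 1997 is a Monday and not a legal holiday, so no extension applies.
The deadline is January 20, 1997; the filing on January 17, 1997 is on or before that date.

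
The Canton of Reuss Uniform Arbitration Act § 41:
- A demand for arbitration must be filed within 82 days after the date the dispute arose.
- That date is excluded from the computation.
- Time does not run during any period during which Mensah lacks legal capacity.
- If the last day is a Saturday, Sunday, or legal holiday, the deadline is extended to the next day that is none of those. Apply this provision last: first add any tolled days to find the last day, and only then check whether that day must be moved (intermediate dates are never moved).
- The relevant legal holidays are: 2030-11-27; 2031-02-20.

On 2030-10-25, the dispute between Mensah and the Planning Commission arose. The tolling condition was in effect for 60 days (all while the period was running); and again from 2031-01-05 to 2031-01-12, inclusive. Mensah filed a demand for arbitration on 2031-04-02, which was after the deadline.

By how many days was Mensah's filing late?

82 days after 2030-10-25 is January 15, 2031.
Tolling adds 60 days: January 15, 2031 + 60 days = March 16, 2031.
From January 5, 2031 through January 12, 2031 inclusive is 8 days; tolling adds 8 days: March 16, 2031 + 8 days = March 24, 2031.
March 24, 2031 is a Monday and not a legal holiday, so no extension applies.
The deadline is March 24, 2031; from March 24, 2031 to April 2, 2031 is 9 days.

9 days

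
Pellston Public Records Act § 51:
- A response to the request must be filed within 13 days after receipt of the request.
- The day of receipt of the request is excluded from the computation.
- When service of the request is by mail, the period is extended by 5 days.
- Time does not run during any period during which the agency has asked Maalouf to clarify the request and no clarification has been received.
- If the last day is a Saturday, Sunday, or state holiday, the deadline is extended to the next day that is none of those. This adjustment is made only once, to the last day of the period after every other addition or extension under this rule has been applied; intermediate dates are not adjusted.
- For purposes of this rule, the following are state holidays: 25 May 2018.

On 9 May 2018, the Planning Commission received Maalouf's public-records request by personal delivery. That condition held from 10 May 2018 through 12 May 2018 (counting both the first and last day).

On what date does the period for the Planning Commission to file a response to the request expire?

May 28, 2018

13 days after 9 May 2018 is May 22, 2018.
Service was not by mail, so no mail extension applies.
From May 10, 2018 through May 12, 2018 inclusive is 3 days; tolling adds 3 days: May 22, 2018 + 3 days = May 25, 2018.
May 25, 2018 is a listed holiday; May 26, 2018 is Saturday; May 27, 2018 is Sunday. The next qualifying day is May 28, 2018.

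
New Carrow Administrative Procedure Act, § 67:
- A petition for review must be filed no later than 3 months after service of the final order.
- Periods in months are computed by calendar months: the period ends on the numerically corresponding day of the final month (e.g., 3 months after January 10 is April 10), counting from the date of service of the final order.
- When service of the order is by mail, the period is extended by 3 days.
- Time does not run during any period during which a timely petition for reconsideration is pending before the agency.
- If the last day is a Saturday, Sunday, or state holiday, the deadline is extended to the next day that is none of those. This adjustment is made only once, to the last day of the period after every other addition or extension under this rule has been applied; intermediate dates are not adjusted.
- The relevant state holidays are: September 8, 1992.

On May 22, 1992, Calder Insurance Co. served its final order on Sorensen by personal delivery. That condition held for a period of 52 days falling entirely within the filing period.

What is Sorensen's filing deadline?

October 13, 1992

3 months after May 22, 1992 is August 22, 1992.
Service was not by mail, so no mail extension applies.
Tolling adds 52 days: August 22, 1992 + 52 days = October 13, 1992.
October 13, 1992 is a Tuesday and not a state holiday, so no extension applies.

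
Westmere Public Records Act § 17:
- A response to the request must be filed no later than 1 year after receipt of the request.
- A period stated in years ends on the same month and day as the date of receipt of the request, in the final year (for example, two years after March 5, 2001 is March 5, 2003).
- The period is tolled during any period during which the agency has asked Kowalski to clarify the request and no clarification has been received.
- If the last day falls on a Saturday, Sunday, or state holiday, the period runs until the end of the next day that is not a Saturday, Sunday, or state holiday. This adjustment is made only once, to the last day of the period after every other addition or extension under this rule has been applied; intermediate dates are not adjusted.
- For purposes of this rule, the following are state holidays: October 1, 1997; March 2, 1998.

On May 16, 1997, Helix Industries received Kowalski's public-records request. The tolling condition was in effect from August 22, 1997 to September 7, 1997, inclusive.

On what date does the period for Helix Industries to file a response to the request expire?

June 2, 1998

1 year after May 16, 1997 is May 16, 1998.
From August 22, 1997 through September 7, 1997 inclusive is 17 days; tolling adds 17 days: May 16, 1998 + 17 days = June 2, 1998.
June 2, 1998 is a Tuesday and not a state holiday, so no extension applies.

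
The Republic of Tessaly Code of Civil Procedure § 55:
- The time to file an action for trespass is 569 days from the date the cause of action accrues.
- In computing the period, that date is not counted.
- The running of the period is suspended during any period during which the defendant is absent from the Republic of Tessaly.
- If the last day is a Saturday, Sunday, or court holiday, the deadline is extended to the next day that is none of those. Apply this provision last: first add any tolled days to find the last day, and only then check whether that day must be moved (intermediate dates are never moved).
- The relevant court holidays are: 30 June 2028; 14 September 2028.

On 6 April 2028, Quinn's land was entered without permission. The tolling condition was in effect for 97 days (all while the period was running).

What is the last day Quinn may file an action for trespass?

February 1, 2030

569 days after 6 April 2028 is October 27, 2029.
Tolling adds 97 days: October 27, 2029 + 97 days = February 1, 2030.
February 1, 2030 is a Friday and not a court holiday, so no extension applies.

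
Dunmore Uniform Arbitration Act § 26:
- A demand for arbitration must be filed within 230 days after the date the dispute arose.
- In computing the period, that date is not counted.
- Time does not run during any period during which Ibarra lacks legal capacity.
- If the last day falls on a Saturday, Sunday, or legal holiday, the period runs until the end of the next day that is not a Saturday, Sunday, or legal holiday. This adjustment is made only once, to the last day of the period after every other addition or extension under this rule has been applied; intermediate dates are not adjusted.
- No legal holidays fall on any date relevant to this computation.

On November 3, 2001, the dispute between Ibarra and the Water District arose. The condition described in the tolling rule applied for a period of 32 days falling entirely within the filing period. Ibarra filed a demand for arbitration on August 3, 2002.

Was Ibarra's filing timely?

No

230 days after November 3, 2001 is June 21, 2002.
Tolling adds 32 days: June 21, 2002 + 32 days = July 23, 2002.
July 23, 2002 is a Tuesday and not a legal holiday, so no extension applies.
The deadline is July 23, 2002; the filing on August 3, 2002 is after that date.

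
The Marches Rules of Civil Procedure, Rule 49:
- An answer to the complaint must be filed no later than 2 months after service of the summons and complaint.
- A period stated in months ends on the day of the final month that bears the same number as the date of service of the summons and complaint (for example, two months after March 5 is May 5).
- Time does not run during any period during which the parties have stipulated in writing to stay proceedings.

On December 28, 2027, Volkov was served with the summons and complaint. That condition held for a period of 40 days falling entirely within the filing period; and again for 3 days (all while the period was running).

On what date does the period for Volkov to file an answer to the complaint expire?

2 months after December 28, 2027 is February 28, 2028.
Tolling adds 40 days: February 28, 2028 + 40 days = April 8, 2028.
Tolling adds 3 days: April 8, 2028 + 3 days = April 11, 2028.

April 11, 2028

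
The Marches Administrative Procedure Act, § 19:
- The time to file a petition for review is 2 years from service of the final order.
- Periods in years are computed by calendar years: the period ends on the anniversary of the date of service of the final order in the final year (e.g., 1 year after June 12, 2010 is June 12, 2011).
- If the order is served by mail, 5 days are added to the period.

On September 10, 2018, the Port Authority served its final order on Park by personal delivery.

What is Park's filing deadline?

2 years after September 10, 2018 is September 10, 2020.
Service was not by mail, so no mail extension applies.

September 10, 2020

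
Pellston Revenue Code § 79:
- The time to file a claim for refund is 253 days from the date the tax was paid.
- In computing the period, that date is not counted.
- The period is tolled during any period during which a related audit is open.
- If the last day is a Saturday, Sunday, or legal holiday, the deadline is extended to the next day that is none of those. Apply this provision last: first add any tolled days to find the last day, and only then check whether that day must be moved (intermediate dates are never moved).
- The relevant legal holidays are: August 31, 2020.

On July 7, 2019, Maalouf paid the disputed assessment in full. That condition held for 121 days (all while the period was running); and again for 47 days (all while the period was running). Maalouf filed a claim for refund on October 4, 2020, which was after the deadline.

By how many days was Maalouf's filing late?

253 days after July 7, 2019 is March 16, 2020.
Tolling adds 121 days: March 16, 2020 + 121 days = July 15, 2020.
Tolling adds 47 days: July 15, 2020 + 47 days = August 31, 2020.
August 31, 2020 is a listed holiday. The next qualifying day is September 1, 2020.
The deadline is September 1, 2020; from September 1, 2020 to October 4, 2020 is 33 days.

33 days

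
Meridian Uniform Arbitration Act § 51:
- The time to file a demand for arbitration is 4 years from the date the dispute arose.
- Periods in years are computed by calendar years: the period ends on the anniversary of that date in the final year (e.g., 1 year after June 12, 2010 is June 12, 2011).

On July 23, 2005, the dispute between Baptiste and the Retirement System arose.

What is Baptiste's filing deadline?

July 23, 2009

4 years after July 23, 2005 is July 23, 2009.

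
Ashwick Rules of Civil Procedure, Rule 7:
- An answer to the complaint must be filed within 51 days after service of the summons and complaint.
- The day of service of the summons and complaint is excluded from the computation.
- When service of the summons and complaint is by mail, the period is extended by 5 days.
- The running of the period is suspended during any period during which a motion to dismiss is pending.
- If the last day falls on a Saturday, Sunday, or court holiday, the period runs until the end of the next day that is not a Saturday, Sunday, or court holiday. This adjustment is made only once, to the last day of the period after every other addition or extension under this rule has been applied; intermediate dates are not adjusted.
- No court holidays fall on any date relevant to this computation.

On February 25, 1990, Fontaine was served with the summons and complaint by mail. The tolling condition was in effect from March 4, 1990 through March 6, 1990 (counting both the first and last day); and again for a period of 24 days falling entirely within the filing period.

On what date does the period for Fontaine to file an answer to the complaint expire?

51 days after February 25, 1990 is April 17, 1990.
Service was by mail, adding 5 days: April 17, 1990 + 5 days = April 22, 1990.
From March 4, 1990 through March 6, 1990 inclusive is 3 days; tolling adds 3 days: April 22, 1990 + 3 days = April 25, 1990.
Tolling adds 24 days: April 25, 1990 + 24 days = May 19, 1990.
May 19, 1990 is Saturday; May 20, 1990 is Sunday. The next qualifying day is May 21, 1990.

May 21, 1990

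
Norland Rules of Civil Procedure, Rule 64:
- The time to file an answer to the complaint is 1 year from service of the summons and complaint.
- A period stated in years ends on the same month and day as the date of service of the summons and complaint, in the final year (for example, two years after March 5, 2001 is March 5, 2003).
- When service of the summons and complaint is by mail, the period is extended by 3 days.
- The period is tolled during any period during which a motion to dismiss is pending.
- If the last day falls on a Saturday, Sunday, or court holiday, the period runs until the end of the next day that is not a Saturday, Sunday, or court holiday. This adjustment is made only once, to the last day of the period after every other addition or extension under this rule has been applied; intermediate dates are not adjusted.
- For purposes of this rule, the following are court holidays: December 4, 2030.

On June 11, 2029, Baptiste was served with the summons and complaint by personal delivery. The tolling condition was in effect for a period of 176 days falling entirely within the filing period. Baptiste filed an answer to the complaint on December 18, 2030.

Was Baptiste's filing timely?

No

1 year after June 11, 2029 is June 11, 2030.
Service was not by mail, so no mail extension applies.
Tolling adds 176 days: June 11, 2030 + 176 days = December 4, 2030.
December 4, 2030 is a listed holiday. The next qualifying day is December 5, 2030.
The deadline is December 5, 2030; the filing on December 18, 2030 is after that date.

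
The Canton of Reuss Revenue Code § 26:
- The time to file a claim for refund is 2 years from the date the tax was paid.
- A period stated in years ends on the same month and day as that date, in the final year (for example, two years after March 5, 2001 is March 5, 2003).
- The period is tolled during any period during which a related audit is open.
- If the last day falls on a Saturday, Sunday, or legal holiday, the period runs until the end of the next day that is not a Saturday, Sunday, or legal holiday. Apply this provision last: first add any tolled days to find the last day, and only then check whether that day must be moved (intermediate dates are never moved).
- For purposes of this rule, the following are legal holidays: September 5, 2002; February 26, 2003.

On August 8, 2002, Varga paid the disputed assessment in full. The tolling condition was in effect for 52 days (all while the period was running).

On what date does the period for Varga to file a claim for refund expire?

2 years after August 8, 2002 is August 8, 2004.
Tolling adds 52 days: August 8, 2004 + 52 days = September 29, 2004.
September 29, 2004 is a Wednesday and not a legal holiday, so no extension applies.

September 29, 2004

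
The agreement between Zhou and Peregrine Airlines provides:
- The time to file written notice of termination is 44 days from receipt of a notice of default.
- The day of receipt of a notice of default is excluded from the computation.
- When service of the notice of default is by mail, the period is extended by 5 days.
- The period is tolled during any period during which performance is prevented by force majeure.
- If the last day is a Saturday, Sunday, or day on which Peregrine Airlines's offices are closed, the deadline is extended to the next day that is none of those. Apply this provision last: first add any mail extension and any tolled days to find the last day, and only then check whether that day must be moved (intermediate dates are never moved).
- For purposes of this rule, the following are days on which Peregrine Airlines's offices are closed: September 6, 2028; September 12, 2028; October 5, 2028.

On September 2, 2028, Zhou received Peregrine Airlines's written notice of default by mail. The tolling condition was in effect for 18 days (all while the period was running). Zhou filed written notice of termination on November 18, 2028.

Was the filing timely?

44 days after September 2, 2028 is October 16, 2028.
Service was by mail, adding 5 days: October 16, 2028 + 5 days = October 21, 2028.
Tolling adds 18 days: October 21, 2028 + 18 days = November 8, 2028.
November 8, 2028 is a Wednesday and not a day on which Peregrine Airlines's offices are closed, so no extension applies.
The deadline is November 8, 2028; the filing on November 18, 2028 is after that date.

No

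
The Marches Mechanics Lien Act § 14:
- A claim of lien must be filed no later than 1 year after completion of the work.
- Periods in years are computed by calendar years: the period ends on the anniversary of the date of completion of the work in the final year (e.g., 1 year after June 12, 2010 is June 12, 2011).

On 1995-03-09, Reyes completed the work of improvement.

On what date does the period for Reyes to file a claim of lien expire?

1 year after 1995-03-09 is March 9, 1996.

March 9, 1996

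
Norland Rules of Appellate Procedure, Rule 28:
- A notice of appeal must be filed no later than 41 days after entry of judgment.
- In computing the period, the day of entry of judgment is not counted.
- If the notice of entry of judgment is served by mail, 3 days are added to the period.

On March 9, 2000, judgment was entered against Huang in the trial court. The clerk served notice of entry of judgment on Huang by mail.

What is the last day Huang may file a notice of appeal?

41 days after March 9, 2000 is April 19, 2000.
Service was by mail, adding 3 days: April 19, 2000 + 3 days = April 22, 2000.

April 22, 2000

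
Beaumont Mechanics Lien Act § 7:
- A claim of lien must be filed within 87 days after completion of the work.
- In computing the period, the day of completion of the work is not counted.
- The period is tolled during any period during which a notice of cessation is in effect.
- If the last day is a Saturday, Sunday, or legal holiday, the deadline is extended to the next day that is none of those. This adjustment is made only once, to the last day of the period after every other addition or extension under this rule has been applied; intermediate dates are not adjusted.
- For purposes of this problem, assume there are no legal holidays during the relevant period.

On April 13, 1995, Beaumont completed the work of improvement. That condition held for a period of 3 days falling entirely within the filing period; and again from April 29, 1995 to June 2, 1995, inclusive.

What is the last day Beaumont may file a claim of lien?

87 days after April 13, 1995 is July 9, 1995.
Tolling adds 3 days: July 9, 1995 + 3 days = July 12, 1995.
From April 29, 1995 through June 2, 1995 inclusive is 35 days; tolling adds 35 days: July 12, 1995 + 35 days = August 16, 1995.
August 16, 1995 is a Wednesday and not a legal holiday, so no extension applies.

August 16, 1995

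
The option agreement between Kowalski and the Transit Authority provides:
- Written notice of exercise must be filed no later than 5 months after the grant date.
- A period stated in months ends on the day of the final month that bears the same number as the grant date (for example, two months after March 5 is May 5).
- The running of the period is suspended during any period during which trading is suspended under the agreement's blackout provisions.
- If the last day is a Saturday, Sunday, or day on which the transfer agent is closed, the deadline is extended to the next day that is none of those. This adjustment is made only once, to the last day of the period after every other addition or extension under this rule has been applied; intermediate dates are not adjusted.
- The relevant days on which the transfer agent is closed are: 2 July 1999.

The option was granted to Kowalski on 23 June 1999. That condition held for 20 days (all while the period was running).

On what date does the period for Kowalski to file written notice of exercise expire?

5 months after 23 June 1999 is November 23, 1999.
Tolling adds 20 days: November 23, 1999 + 20 days = December 13, 1999.
December 13, 1999 is a Monday and not a day on which the transfer agent is closed, so no extension applies.

December 13, 1999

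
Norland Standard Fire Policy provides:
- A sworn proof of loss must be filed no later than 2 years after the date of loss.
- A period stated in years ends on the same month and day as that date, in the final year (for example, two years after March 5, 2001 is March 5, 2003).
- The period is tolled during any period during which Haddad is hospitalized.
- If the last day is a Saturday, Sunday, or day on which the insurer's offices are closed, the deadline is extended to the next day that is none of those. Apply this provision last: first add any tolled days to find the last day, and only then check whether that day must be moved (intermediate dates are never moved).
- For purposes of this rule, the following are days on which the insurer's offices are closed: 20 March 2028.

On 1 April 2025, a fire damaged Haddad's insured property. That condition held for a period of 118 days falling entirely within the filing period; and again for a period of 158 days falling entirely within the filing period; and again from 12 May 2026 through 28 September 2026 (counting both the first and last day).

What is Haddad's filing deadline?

2 years after 1 April 2025 is April 1, 2027.
Tolling adds 118 days: April 1, 2027 + 118 days = July 28, 2027.
Tolling adds 158 days: July 28, 2027 + 158 days = January 2, 2028.
From May 12, 2026 through September 28, 2026 inclusive is 140 days; tolling adds 140 days: January 2, 2028 + 140 days = May 21, 2028.
May 21, 2028 is Sunday. The next qualifying day is May 22, 2028.

May 22, 2028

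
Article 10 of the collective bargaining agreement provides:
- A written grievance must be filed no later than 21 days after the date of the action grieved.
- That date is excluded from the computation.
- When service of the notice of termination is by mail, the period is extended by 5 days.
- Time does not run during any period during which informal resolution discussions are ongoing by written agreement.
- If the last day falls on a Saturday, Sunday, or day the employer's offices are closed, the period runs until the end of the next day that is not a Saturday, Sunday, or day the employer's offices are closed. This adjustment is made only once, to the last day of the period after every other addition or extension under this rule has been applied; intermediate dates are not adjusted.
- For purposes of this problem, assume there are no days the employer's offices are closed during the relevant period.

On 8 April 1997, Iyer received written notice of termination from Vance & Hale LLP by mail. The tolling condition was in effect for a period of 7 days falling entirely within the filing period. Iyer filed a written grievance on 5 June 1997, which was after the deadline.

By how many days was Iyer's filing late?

24 days

21 days after 8 April 1997 is April 29, 1997.
Service was by mail, adding 5 days: April 29, 1997 + 5 days = May 4, 1997.
Tolling adds 7 days: May 4, 1997 + 7 days = May 11, 1997.
May 11, 1997 is Sunday. The next qualifying day is May 12, 1997.
The deadline is May 12, 1997; from May 12, 1997 to June 5, 1997 is 24 days.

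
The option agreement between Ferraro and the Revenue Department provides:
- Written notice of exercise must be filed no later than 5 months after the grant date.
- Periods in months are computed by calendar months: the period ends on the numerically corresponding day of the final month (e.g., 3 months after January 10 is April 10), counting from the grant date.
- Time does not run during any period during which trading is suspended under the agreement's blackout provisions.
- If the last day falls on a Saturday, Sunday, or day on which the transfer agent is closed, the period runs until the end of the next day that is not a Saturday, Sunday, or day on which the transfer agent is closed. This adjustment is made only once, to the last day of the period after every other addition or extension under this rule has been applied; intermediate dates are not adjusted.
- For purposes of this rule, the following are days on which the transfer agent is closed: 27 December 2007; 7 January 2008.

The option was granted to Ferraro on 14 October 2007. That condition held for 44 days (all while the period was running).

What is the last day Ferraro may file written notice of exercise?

April 28, 2008

5 months after 14 October 2007 is March 14, 2008.
Tolling adds 44 days: March 14, 2008 + 44 days = April 27, 2008.
April 27, 2008 is Sunday. The next qualifying day is April 28, 2008.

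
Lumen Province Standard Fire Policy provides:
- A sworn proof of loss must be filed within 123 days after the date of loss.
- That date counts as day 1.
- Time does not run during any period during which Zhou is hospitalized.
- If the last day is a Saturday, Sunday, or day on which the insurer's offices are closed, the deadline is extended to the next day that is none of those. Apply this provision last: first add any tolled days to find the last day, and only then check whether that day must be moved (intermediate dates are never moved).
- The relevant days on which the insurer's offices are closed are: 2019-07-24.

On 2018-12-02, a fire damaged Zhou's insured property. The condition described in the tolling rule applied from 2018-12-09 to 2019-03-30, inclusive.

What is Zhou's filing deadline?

July 25, 2019

Counting 2018-12-02 as day 1, day 123 is April 3, 2019.
From December 9, 2018 through March 30, 2019 inclusive is 112 days; tolling adds 112 days: April 3, 2019 + 112 days = July 24, 2019.
July 24, 2019 is a listed holiday. The next qualifying day is July 25, 2019.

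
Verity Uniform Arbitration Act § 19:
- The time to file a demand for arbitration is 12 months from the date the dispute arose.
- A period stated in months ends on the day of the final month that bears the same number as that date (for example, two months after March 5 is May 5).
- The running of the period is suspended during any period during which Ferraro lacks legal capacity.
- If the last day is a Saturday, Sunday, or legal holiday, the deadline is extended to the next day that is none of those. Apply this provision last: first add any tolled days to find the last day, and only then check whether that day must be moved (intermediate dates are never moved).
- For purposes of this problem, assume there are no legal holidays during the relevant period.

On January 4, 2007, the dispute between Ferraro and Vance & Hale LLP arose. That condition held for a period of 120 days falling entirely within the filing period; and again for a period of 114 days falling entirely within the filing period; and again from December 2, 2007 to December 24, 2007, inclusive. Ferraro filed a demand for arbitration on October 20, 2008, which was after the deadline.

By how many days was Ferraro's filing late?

12 months after January 4, 2007 is January 4, 2008.
Tolling adds 120 days: January 4, 2008 + 120 days = May 3, 2008.
Tolling adds 114 days: May 3, 2008 + 114 days = August 25, 2008.
From December 2, 2007 through December 24, 2007 inclusive is 23 days; tolling adds 23 days: August 25, 2008 + 23 days = September 17, 2008.
September 17, 2008 is a Wednesday and not a legal holiday, so no extension applies.
The deadline is September 17, 2008; from September 17, 2008 to October 20, 2008 is 33 days.

33 days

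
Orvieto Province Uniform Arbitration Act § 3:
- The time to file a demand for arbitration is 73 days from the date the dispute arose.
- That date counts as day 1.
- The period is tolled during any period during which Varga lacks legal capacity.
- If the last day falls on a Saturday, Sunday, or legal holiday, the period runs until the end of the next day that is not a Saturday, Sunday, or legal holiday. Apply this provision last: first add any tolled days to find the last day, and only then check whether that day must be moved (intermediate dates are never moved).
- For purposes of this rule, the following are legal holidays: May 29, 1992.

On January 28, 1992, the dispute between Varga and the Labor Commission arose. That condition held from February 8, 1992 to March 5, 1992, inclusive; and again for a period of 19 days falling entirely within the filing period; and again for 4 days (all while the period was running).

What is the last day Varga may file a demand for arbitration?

June 1, 1992

Counting January 28, 1992 as day 1, day 73 is April 9, 1992.
From February 8, 1992 through March 5, 1992 inclusive is 27 days; tolling adds 27 days: April 9, 1992 + 27 days = May 6, 1992.
Tolling adds 19 days: May 6, 1992 + 19 days = May 25, 1992.
Tolling adds 4 days: May 25, 1992 + 4 days = May 29, 1992.
May 29, 1992 is a listed holiday; May 30, 1992 is Saturday; May 31, 1992 is Sunday. The next qualifying day is June 1, 1992.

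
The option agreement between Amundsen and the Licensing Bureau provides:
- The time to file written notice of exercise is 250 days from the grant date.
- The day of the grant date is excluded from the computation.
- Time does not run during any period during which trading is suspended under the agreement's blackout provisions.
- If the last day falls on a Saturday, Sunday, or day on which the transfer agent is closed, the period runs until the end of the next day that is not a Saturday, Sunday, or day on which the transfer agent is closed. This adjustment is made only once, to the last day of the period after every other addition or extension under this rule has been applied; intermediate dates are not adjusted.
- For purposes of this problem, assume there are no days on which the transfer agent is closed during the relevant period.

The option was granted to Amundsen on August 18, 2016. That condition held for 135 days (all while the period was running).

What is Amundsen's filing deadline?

250 days after August 18, 2016 is April 25, 2017.
Tolling adds 135 days: April 25, 2017 + 135 days = September 7, 2017.
September 7, 2017 is a Thursday and not a day on which the transfer agent is closed, so no extension applies.

September 7, 2017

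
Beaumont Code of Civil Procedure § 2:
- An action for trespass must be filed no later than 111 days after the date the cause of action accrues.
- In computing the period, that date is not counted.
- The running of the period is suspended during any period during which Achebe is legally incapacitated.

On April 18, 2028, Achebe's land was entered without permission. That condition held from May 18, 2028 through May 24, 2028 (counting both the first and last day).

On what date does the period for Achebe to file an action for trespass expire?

111 days after April 18, 2028 is August 7, 2028.
From May 18, 2028 through May 24, 2028 inclusive is 7 days; tolling adds 7 days: August 7, 2028 + 7 days = August 14, 2028.

August 14, 2028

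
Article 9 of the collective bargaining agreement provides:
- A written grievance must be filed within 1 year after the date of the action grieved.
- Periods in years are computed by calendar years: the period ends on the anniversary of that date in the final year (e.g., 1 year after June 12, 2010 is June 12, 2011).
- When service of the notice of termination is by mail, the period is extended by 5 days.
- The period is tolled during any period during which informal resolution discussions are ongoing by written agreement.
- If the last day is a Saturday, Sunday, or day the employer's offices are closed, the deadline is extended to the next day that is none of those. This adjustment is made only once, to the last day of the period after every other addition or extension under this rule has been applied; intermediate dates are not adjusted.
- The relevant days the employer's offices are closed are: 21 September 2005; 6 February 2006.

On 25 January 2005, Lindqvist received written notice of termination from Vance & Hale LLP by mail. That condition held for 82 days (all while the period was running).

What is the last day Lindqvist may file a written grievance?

1 year after 25 January 2005 is January 25, 2006.
Service was by mail, adding 5 days: January 25, 2006 + 5 days = January 30, 2006.
Tolling adds 82 days: January 30, 2006 + 82 days = April 22, 2006.
April 22, 2006 is Saturday; April 23, 2006 is Sunday. The next qualifying day is April 24, 2006.

April 24, 2006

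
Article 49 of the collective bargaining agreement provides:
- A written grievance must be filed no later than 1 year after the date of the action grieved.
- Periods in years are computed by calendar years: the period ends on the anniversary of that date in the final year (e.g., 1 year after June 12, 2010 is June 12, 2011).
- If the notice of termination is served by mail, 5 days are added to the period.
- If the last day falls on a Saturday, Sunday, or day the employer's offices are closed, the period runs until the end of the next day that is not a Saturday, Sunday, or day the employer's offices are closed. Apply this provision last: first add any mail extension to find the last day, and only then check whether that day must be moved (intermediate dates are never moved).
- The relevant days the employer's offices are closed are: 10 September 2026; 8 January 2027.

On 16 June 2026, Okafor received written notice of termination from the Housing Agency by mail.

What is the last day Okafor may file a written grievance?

1 year after 16 June 2026 is June 16, 2027.
Service was by mail, adding 5 days: June 16, 2027 + 5 days = June 21, 2027.
June 21, 2027 is a Monday and not a day the employer's offices are closed, so no extension applies.

June 21, 2027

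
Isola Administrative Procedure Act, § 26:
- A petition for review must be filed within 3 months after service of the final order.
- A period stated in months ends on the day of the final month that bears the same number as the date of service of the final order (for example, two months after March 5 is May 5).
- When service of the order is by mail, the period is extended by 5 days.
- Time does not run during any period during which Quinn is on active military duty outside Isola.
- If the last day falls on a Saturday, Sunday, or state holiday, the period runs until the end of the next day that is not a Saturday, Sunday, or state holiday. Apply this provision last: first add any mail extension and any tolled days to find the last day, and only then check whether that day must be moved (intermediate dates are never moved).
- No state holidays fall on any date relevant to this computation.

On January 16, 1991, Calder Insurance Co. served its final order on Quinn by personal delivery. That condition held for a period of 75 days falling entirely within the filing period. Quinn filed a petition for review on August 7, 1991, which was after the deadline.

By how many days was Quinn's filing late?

3 months after January 16, 1991 is April 16, 1991.
Service was not by mail, so no mail extension applies.
Tolling adds 75 days: April 16, 1991 + 75 days = June 30, 1991.
June 30, 1991 is Sunday. The next qualifying day is July 1, 1991.
The deadline is July 1, 1991; from July 1, 1991 to August 7, 1991 is 37 days.

37 days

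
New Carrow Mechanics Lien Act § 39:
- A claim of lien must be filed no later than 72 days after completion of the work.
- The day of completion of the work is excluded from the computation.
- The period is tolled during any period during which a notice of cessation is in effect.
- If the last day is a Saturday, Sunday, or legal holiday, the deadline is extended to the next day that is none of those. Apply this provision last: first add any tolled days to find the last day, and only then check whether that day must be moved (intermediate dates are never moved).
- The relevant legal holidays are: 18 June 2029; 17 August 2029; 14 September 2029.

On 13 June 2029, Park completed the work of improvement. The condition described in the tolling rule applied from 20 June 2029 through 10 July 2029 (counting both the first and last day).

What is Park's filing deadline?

September 17, 2029

72 days after 13 June 2029 is August 24, 2029.
From June 20, 2029 through July 10, 2029 inclusive is 21 days; tolling adds 21 days: August 24, 2029 + 21 days = September 14, 2029.
September 14, 2029 is a listed holiday; September 15, 2029 is Saturday; September 16, 2029 is Sunday. The next qualifying day is September 17, 2029.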